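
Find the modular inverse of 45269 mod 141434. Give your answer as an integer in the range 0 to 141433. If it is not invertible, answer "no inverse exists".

78823

Apply the Euclidean algorithm to 141434 and 45269:
141434 = 3×45269 + 5627
45269 = 8×5627 + 253
5627 = 22×253 + 61
253 = 4×61 + 9
61 = 6×9 + 7
9 = 1×7 + 2
7 = 3×2 + 1
2 = 2×1 + 0
The gcd is 1. Working backward:
1 = 7 − 3·2
1 = −3·9 + 4·7
1 = 4·61 − 27·9
1 = −27·253 + 112·61
1 = 112·5627 − 2491·253
1 = −2491·45269 + 20040·5627
1 = 20040·141434 − 62611·45269
Hence 45269⁻¹ ≡ -62611 ≡ 78823 (mod 141434).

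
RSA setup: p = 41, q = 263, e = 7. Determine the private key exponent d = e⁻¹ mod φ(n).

φ(n) = (p−1)(q−1) = 40·262 = 10480.
Need d with 7·d ≡ 1 (mod 10480). Apply the extended Euclidean algorithm:
10480 = 1497*7 + 1
7 = 7*1 + 0
Back-substitute:
1 = 10480 − 1497·7
So 7·(-1497) ≡ 1 (mod 10480), hence d ≡ -1497 ≡ 8983 (mod 10480).

8983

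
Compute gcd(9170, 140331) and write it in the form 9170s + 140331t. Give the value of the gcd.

1

Apply Euclid's algorithm to 140331 and 9170:
140331 = 15×9170 + 2781
9170 = 3×2781 + 827
2781 = 3×827 + 300
827 = 2×300 + 227
300 = 1×227 + 73
227 = 3×73 + 8
73 = 9×8 + 1
8 = 8×1 + 0
gcd(9170, 140331) = 1.
Back-substituting:
1 = 73 − 9·8
1 = −9·227 + 28·73
1 = 28·300 − 37·227
1 = −37·827 + 102·300
1 = 102·2781 − 343·827
1 = −343·9170 + 1131·2781
1 = 1131·140331 − 17308·9170
So 1 = (1131)·140331 + (-17308)·9170.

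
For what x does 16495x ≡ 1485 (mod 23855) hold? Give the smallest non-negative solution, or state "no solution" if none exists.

First find gcd(16495, 23855):
23855 = 1×16495 + 7360
16495 = 2×7360 + 1775
7360 = 4×1775 + 260
1775 = 6×260 + 215
260 = 1×215 + 45
215 = 4×45 + 35
45 = 1×35 + 10
35 = 3×10 + 5
10 = 2×5 + 0
gcd = 5 and 5 | 1485, so solutions exist. Divide through by 5: 3299x ≡ 297 (mod 4771).
Now find 3299⁻¹ mod 4771:
4771 = 1*3299 + 1472
3299 = 2*1472 + 355
1472 = 4*355 + 52
355 = 6*52 + 43
52 = 1*43 + 9
43 = 4*9 + 7
9 = 1*7 + 2
7 = 3*2 + 1
2 = 2*1 + 0
Back-substitute:
1 = 7 − 3·2
1 = −3·9 + 4·7
1 = 4·43 − 19·9
1 = −19·52 + 23·43
1 = 23·355 − 157·52
1 = −157·1472 + 651·355
1 = 651·3299 − 1459·1472
1 = −1459·4771 + 2110·3299
So 3299⁻¹ ≡ 2110 (mod 4771).
Then x ≡ 2110·297 ≡ 1669 (mod 4771); the smallest non-negative solution is x = 1669.

1669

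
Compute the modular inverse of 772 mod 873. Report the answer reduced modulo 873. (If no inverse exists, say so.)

121

Apply the Euclidean algorithm to 873 and 772:
873 = 1·772 + 101
772 = 7·101 + 65
101 = 1·65 + 36
65 = 1·36 + 29
36 = 1·29 + 7
29 = 4·7 + 1
7 = 7·1 + 0
gcd = 1, so the inverse exists. Back-substitute:
1 = 29 − 4·7
1 = −4·36 + 5·29
1 = 5·65 − 9·36
1 = −9·101 + 14·65
1 = 14·772 − 107·101
1 = −107·873 + 121·772
So 772·121 ≡ 1 (mod 873).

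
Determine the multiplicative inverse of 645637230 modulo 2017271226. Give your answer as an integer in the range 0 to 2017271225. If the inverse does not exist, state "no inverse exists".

Euclidean algorithm on 2017271226, 645637230:
2017271226 = 3*645637230 + 80359536
645637230 = 8*80359536 + 2760942
80359536 = 29*2760942 + 292218
2760942 = 9*292218 + 130980
292218 = 2*130980 + 30258
130980 = 4*30258 + 9948
30258 = 3*9948 + 414
9948 = 24*414 + 12
414 = 34*12 + 6
12 = 2*6 + 0
gcd(645637230, 2017271226) = 6 ≠ 1, so 645637230 has no multiplicative inverse modulo 2017271226.

no inverse exists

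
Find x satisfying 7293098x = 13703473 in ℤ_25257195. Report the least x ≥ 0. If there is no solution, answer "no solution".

12575516

First find gcd(7293098, 25257195):
25257195 = 3×7293098 + 3377901
7293098 = 2×3377901 + 537296
3377901 = 6×537296 + 154125
537296 = 3×154125 + 74921
154125 = 2×74921 + 4283
74921 = 17×4283 + 2110
4283 = 2×2110 + 63
2110 = 33×63 + 31
63 = 2×31 + 1
31 = 31×1 + 0
gcd = 1, so a unique solution mod 25257195 exists.
Back-substitute for the Bézout coefficients:
1 = 63 − 2·31
1 = −2·2110 + 67·63
1 = 67·4283 − 136·2110
1 = −136·74921 + 2379·4283
1 = 2379·154125 − 4894·74921
1 = −4894·537296 + 17061·154125
1 = 17061·3377901 − 107260·537296
1 = −107260·7293098 + 231581·3377901
1 = 231581·25257195 − 802003·7293098
So 7293098·(-802003) ≡ 1 (mod 25257195), giving 7293098⁻¹ ≡ 24455192.
x ≡ 7293098⁻¹·13703473 ≡ 24455192·13703473 ≡ 12575516 (mod 25257195).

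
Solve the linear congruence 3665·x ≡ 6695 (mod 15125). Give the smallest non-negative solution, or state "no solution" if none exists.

658

First find gcd(3665, 15125):
15125 = 4*3665 + 465
3665 = 7*465 + 410
465 = 1*410 + 55
410 = 7*55 + 25
55 = 2*25 + 5
25 = 5*5 + 0
gcd = 5 and 5 | 6695, so solutions exist. Divide through by 5: 733x ≡ 1339 (mod 3025).
Now find 733⁻¹ mod 3025:
3025 = 4×733 + 93
733 = 7×93 + 82
93 = 1×82 + 11
82 = 7×11 + 5
11 = 2×5 + 1
5 = 5×1 + 0
Back-substitute:
1 = 11 − 2·5
1 = −2·82 + 15·11
1 = 15·93 − 17·82
1 = −17·733 + 134·93
1 = 134·3025 − 553·733
So 733·(-553) ≡ 1 (mod 3025), i.e. 733⁻¹ ≡ 2472.
Then x ≡ 2472·1339 ≡ 658 (mod 3025); the smallest non-negative solution is x = 658.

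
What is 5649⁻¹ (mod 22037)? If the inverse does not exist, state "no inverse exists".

7096

gcd(22037, 5649) by repeated division:
22037 = 3*5649 + 5090
5649 = 1*5090 + 559
5090 = 9*559 + 59
559 = 9*59 + 28
59 = 2*28 + 3
28 = 9*3 + 1
3 = 3*1 + 0
gcd = 1, so the inverse exists. Back-substitute:
1 = 28 − 9·3
1 = −9·59 + 19·28
1 = 19·559 − 180·59
1 = −180·5090 + 1639·559
1 = 1639·5649 − 1819·5090
1 = −1819·22037 + 7096·5649
So 5649·7096 ≡ 1 (mod 22037).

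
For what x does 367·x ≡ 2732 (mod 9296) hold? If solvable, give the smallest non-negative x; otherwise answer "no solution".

5428

First find gcd(367, 9296):
9296 = 25×367 + 121
367 = 3×121 + 4
121 = 30×4 + 1
4 = 4×1 + 0
gcd = 1, so a unique solution mod 9296 exists.
Back-substitute for the Bézout coefficients:
1 = 121 − 30·4
1 = −30·367 + 91·121
1 = 91·9296 − 2305·367
So 367·(-2305) ≡ 1 (mod 9296), giving 367⁻¹ ≡ 6991.
x ≡ 367⁻¹·2732 ≡ 6991·2732 ≡ 5428 (mod 9296).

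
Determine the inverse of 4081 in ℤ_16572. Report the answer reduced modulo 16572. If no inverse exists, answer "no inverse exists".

Extended Euclidean algorithm:
16572 = 4×4081 + 248
4081 = 16×248 + 113
248 = 2×113 + 22
113 = 5×22 + 3
22 = 7×3 + 1
3 = 3×1 + 0
The gcd is 1. Working backward:
1 = 22 − 7·3
1 = −7·113 + 36·22
1 = 36·248 − 79·113
1 = −79·4081 + 1300·248
1 = 1300·16572 − 5279·4081
Hence 4081⁻¹ ≡ -5279 ≡ 11293 (mod 16572).

11293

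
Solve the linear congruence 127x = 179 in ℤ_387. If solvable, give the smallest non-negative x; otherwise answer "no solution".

First find gcd(127, 387):
387 = 3*127 + 6
127 = 21*6 + 1
6 = 6*1 + 0
gcd = 1, so a unique solution mod 387 exists.
Back-substitute for the Bézout coefficients:
1 = 127 − 21·6
1 = −21·387 + 64·127
So 127·(64) ≡ 1 (mod 387), giving 127⁻¹ ≡ 64.
x ≡ 127⁻¹·179 ≡ 64·179 ≡ 233 (mod 387).

233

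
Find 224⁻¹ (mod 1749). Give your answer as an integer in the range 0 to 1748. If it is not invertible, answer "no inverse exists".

Run Euclid on (1749, 224):
1749 = 7*224 + 181
224 = 1*181 + 43
181 = 4*43 + 9
43 = 4*9 + 7
9 = 1*7 + 2
7 = 3*2 + 1
2 = 2*1 + 0
The gcd is 1. Working backward:
1 = 7 − 3·2
1 = −3·9 + 4·7
1 = 4·43 − 19·9
1 = −19·181 + 80·43
1 = 80·224 − 99·181
1 = −99·1749 + 773·224
So 224·773 ≡ 1 (mod 1749).

773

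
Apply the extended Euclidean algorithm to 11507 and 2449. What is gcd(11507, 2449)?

Euclidean algorithm:
11507 = 4×2449 + 1711
2449 = 1×1711 + 738
1711 = 2×738 + 235
738 = 3×235 + 33
235 = 7×33 + 4
33 = 8×4 + 1
4 = 4×1 + 0
gcd(11507, 2449) = 1.
Express as a combination:
1 = 33 − 8·4
1 = −8·235 + 57·33
1 = 57·738 − 179·235
1 = −179·1711 + 415·738
1 = 415·2449 − 594·1711
1 = −594·11507 + 2791·2449
So 1 = (-594)·11507 + (2791)·2449.

1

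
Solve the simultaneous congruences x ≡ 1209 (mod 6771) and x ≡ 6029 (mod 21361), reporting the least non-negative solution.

Write x = 1209 + 6771·k. Then 6771·k ≡ 6029 − 1209 ≡ 4820 (mod 21361).
Need 6771⁻¹ mod 21361. Extended Euclid on (21361, 6771):
21361 = 3×6771 + 1048
6771 = 6×1048 + 483
1048 = 2×483 + 82
483 = 5×82 + 73
82 = 1×73 + 9
73 = 8×9 + 1
9 = 9×1 + 0
Back-substitute:
1 = 73 − 8·9
1 = −8·82 + 9·73
1 = 9·483 − 53·82
1 = −53·1048 + 115·483
1 = 115·6771 − 743·1048
1 = −743·21361 + 2344·6771
6771⁻¹ ≡ 2344 (mod 21361), so k ≡ 2344·4820 ≡ 19472 (mod 21361).
x = 1209 + 6771·19472 = 131846121.

131846121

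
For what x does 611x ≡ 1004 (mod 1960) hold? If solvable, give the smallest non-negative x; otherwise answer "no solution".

964

First find gcd(611, 1960):
1960 = 3·611 + 127
611 = 4·127 + 103
127 = 1·103 + 24
103 = 4·24 + 7
24 = 3·7 + 3
7 = 2·3 + 1
3 = 3·1 + 0
gcd = 1, so a unique solution mod 1960 exists.
Back-substitute for the Bézout coefficients:
1 = 7 − 2·3
1 = −2·24 + 7·7
1 = 7·103 − 30·24
1 = −30·127 + 37·103
1 = 37·611 − 178·127
1 = −178·1960 + 571·611
So 611·(571) ≡ 1 (mod 1960), giving 611⁻¹ ≡ 571.
x ≡ 611⁻¹·1004 ≡ 571·1004 ≡ 964 (mod 1960).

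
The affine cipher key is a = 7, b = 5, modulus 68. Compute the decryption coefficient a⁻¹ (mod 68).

39

Extended Euclidean algorithm:
68 = 9*7 + 5
7 = 1*5 + 2
5 = 2*2 + 1
2 = 2*1 + 0
The gcd is 1. Working backward:
1 = 5 − 2·2
1 = −2·7 + 3·5
1 = 3·68 − 29·7
Hence 7⁻¹ ≡ -29 ≡ 39 (mod 68).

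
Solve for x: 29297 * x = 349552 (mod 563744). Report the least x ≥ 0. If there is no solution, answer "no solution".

376720

First find gcd(29297, 563744):
563744 = 19·29297 + 7101
29297 = 4·7101 + 893
7101 = 7·893 + 850
893 = 1·850 + 43
850 = 19·43 + 33
43 = 1·33 + 10
33 = 3·10 + 3
10 = 3·3 + 1
3 = 3·1 + 0
gcd = 1, so a unique solution mod 563744 exists.
Back-substitute for the Bézout coefficients:
1 = 10 − 3·3
1 = −3·33 + 10·10
1 = 10·43 − 13·33
1 = −13·850 + 257·43
1 = 257·893 − 270·850
1 = −270·7101 + 2147·893
1 = 2147·29297 − 8858·7101
1 = −8858·563744 + 170449·29297
So 29297·(170449) ≡ 1 (mod 563744), giving 29297⁻¹ ≡ 170449.
x ≡ 29297⁻¹·349552 ≡ 170449·349552 ≡ 376720 (mod 563744).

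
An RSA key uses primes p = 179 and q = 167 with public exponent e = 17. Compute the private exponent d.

13905

φ(n) = (p−1)(q−1) = 178·166 = 29548.
Need d with 17·d ≡ 1 (mod 29548). Apply the extended Euclidean algorithm:
29548 = 1738×17 + 2
17 = 8×2 + 1
2 = 2×1 + 0
Back-substitute:
1 = 17 − 8·2
1 = −8·29548 + 13905·17
So 17·13905 ≡ 1 (mod 29548), hence d = 13905.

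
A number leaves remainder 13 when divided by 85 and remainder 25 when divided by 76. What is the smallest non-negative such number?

Write x = 13 + 85·k. Then 85·k ≡ 25 − 13 ≡ 12 (mod 76).
Need 85⁻¹ mod 76. Extended Euclid on (76, 9):
76 = 8·9 + 4
9 = 2·4 + 1
4 = 4·1 + 0
Back-substitute:
1 = 9 − 2·4
1 = −2·76 + 17·9
85⁻¹ ≡ 17 (mod 76), so k ≡ 17·12 ≡ 52 (mod 76).
x = 13 + 85·52 = 4433.

4433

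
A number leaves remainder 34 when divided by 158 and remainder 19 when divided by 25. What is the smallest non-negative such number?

Write x = 34 + 158·k. Then 158·k ≡ 19 − 34 ≡ 10 (mod 25).
Need 158⁻¹ mod 25. Extended Euclid on (25, 8):
25 = 3·8 + 1
8 = 8·1 + 0
Back-substitute:
1 = 25 − 3·8
158⁻¹ ≡ 22 (mod 25), so k ≡ 22·10 ≡ 20 (mod 25).
x = 34 + 158·20 = 3194.

3194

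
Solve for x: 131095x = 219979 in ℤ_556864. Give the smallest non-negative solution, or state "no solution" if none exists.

First find gcd(131095, 556864):
556864 = 4×131095 + 32484
131095 = 4×32484 + 1159
32484 = 28×1159 + 32
1159 = 36×32 + 7
32 = 4×7 + 4
7 = 1×4 + 3
4 = 1×3 + 1
3 = 3×1 + 0
gcd = 1, so a unique solution mod 556864 exists.
Back-substitute for the Bézout coefficients:
1 = 4 − 3
1 = −7 + 2·4
1 = 2·32 − 9·7
1 = −9·1159 + 326·32
1 = 326·32484 − 9137·1159
1 = −9137·131095 + 36874·32484
1 = 36874·556864 − 156633·131095
So 131095·(-156633) ≡ 1 (mod 556864), giving 131095⁻¹ ≡ 400231.
x ≡ 131095⁻¹·219979 ≡ 400231·219979 ≡ 546157 (mod 556864).

546157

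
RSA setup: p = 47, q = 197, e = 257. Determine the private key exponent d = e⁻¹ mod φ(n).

7297

φ(n) = (p−1)(q−1) = 46·196 = 9016.
Need d with 257·d ≡ 1 (mod 9016). Apply the extended Euclidean algorithm:
9016 = 35*257 + 21
257 = 12*21 + 5
21 = 4*5 + 1
5 = 5*1 + 0
Back-substitute:
1 = 21 − 4·5
1 = −4·257 + 49·21
1 = 49·9016 − 1719·257
So 257·(-1719) ≡ 1 (mod 9016), hence d ≡ -1719 ≡ 7297 (mod 9016).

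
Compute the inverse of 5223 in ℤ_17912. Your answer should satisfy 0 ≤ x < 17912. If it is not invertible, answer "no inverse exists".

559

Extended Euclidean algorithm:
17912 = 3×5223 + 2243
5223 = 2×2243 + 737
2243 = 3×737 + 32
737 = 23×32 + 1
32 = 32×1 + 0
The gcd is 1. Working backward:
1 = 737 − 23·32
1 = −23·2243 + 70·737
1 = 70·5223 − 163·2243
1 = −163·17912 + 559·5223
So 5223·559 ≡ 1 (mod 17912).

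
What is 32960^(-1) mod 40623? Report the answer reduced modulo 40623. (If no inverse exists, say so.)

Run Euclid on (40623, 32960):
40623 = 1*32960 + 7663
32960 = 4*7663 + 2308
7663 = 3*2308 + 739
2308 = 3*739 + 91
739 = 8*91 + 11
91 = 8*11 + 3
11 = 3*3 + 2
3 = 1*2 + 1
2 = 2*1 + 0
The gcd is 1. Working backward:
1 = 3 − 2
1 = −11 + 4·3
1 = 4·91 − 33·11
1 = −33·739 + 268·91
1 = 268·2308 − 837·739
1 = −837·7663 + 2779·2308
1 = 2779·32960 − 11953·7663
1 = −11953·40623 + 14732·32960
So 32960·14732 ≡ 1 (mod 40623).

14732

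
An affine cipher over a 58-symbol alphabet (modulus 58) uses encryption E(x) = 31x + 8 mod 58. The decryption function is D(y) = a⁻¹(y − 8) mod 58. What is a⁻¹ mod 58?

15

Run Euclid on (58, 31):
58 = 1×31 + 27
31 = 1×27 + 4
27 = 6×4 + 3
4 = 1×3 + 1
3 = 3×1 + 0
gcd = 1, so the inverse exists. Back-substitute:
1 = 4 − 3
1 = −27 + 7·4
1 = 7·31 − 8·27
1 = −8·58 + 15·31
So 31·15 ≡ 1 (mod 58).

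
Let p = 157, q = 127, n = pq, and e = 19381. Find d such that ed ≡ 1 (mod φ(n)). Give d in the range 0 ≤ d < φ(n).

φ(n) = (p−1)(q−1) = 156·126 = 19656.
Need d with 19381·d ≡ 1 (mod 19656). Apply the extended Euclidean algorithm:
19656 = 1×19381 + 275
19381 = 70×275 + 131
275 = 2×131 + 13
131 = 10×13 + 1
13 = 13×1 + 0
Back-substitute:
1 = 131 − 10·13
1 = −10·275 + 21·131
1 = 21·19381 − 1480·275
1 = −1480·19656 + 1501·19381
So 19381·1501 ≡ 1 (mod 19656), hence d = 1501.

1501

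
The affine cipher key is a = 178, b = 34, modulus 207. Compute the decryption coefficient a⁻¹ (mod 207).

Apply the Euclidean algorithm to 207 and 178:
207 = 1×178 + 29
178 = 6×29 + 4
29 = 7×4 + 1
4 = 4×1 + 0
The gcd is 1. Working backward:
1 = 29 − 7·4
1 = −7·178 + 43·29
1 = 43·207 − 50·178
Hence 178⁻¹ ≡ -50 ≡ 157 (mod 207).

157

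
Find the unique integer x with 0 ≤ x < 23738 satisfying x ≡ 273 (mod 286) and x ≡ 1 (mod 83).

Write x = 273 + 286·k. Then 286·k ≡ 1 − 273 ≡ 60 (mod 83).
Need 286⁻¹ mod 83. Extended Euclid on (83, 37):
83 = 2·37 + 9
37 = 4·9 + 1
9 = 9·1 + 0
Back-substitute:
1 = 37 − 4·9
1 = −4·83 + 9·37
286⁻¹ ≡ 9 (mod 83), so k ≡ 9·60 ≡ 42 (mod 83).
x = 273 + 286·42 = 12285.

12285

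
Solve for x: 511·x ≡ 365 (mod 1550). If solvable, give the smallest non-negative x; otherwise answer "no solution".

665

First find gcd(511, 1550):
1550 = 3·511 + 17
511 = 30·17 + 1
17 = 17·1 + 0
gcd = 1, so a unique solution mod 1550 exists.
Back-substitute for the Bézout coefficients:
1 = 511 − 30·17
1 = −30·1550 + 91·511
So 511·(91) ≡ 1 (mod 1550), giving 511⁻¹ ≡ 91.
x ≡ 511⁻¹·365 ≡ 91·365 ≡ 665 (mod 1550).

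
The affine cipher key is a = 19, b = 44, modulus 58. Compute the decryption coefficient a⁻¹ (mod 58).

55

Extended Euclidean algorithm:
58 = 3·19 + 1
19 = 19·1 + 0
gcd = 1, so the inverse exists. Back-substitute:
1 = 58 − 3·19
So 19·(-3) ≡ 1 (mod 58), and -3 ≡ 55 (mod 58).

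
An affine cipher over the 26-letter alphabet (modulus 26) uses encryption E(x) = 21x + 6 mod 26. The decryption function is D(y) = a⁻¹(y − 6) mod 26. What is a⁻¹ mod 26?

gcd(26, 21) by repeated division:
26 = 1*21 + 5
21 = 4*5 + 1
5 = 5*1 + 0
The gcd is 1. Working backward:
1 = 21 − 4·5
1 = −4·26 + 5·21
So 21·5 ≡ 1 (mod 26).

5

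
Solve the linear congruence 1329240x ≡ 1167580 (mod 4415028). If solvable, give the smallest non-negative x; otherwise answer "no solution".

no solution

gcd(1329240, 4415028):
4415028 = 3×1329240 + 427308
1329240 = 3×427308 + 47316
427308 = 9×47316 + 1464
47316 = 32×1464 + 468
1464 = 3×468 + 60
468 = 7×60 + 48
60 = 1×48 + 12
48 = 4×12 + 0
gcd = 12, but 12 ∤ 1167580, so the congruence has no solution.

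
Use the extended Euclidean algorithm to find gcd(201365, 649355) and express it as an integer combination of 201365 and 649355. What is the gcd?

5

Repeated division:
649355 = 3×201365 + 45260
201365 = 4×45260 + 20325
45260 = 2×20325 + 4610
20325 = 4×4610 + 1885
4610 = 2×1885 + 840
1885 = 2×840 + 205
840 = 4×205 + 20
205 = 10×20 + 5
20 = 4×5 + 0
gcd(201365, 649355) = 5.
Working backward:
5 = 205 − 10·20
5 = −10·840 + 41·205
5 = 41·1885 − 92·840
5 = −92·4610 + 225·1885
5 = 225·20325 − 992·4610
5 = −992·45260 + 2209·20325
5 = 2209·201365 − 9828·45260
5 = −9828·649355 + 31693·201365
So 5 = (-9828)·649355 + (31693)·201365.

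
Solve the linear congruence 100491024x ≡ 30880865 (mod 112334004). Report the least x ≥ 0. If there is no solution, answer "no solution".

gcd(100491024, 112334004):
112334004 = 1*100491024 + 11842980
100491024 = 8*11842980 + 5747184
11842980 = 2*5747184 + 348612
5747184 = 16*348612 + 169392
348612 = 2*169392 + 9828
169392 = 17*9828 + 2316
9828 = 4*2316 + 564
2316 = 4*564 + 60
564 = 9*60 + 24
60 = 2*24 + 12
24 = 2*12 + 0
gcd = 12, but 12 ∤ 30880865, so the congruence has no solution.

no solution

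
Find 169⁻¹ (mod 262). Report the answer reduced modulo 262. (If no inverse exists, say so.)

gcd(262, 169) by repeated division:
262 = 1·169 + 93
169 = 1·93 + 76
93 = 1·76 + 17
76 = 4·17 + 8
17 = 2·8 + 1
8 = 8·1 + 0
gcd = 1, so the inverse exists. Back-substitute:
1 = 17 − 2·8
1 = −2·76 + 9·17
1 = 9·93 − 11·76
1 = −11·169 + 20·93
1 = 20·262 − 31·169
Thus 169·(-31) ≡ 1 (mod 262); reducing, -31 mod 262 = 231.

231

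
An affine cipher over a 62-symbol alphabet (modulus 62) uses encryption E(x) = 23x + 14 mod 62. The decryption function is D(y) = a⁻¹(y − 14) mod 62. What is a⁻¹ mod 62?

27

Extended Euclidean algorithm:
62 = 2·23 + 16
23 = 1·16 + 7
16 = 2·7 + 2
7 = 3·2 + 1
2 = 2·1 + 0
The gcd is 1. Working backward:
1 = 7 − 3·2
1 = −3·16 + 7·7
1 = 7·23 − 10·16
1 = −10·62 + 27·23
So 23·27 ≡ 1 (mod 62).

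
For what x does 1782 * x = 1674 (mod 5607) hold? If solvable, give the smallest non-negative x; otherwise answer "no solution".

First find gcd(1782, 5607):
5607 = 3×1782 + 261
1782 = 6×261 + 216
261 = 1×216 + 45
216 = 4×45 + 36
45 = 1×36 + 9
36 = 4×9 + 0
gcd = 9 and 9 | 1674, so solutions exist. Divide through by 9: 198x ≡ 186 (mod 623).
Now find 198⁻¹ mod 623:
623 = 3*198 + 29
198 = 6*29 + 24
29 = 1*24 + 5
24 = 4*5 + 4
5 = 1*4 + 1
4 = 4*1 + 0
Back-substitute:
1 = 5 − 4
1 = −24 + 5·5
1 = 5·29 − 6·24
1 = −6·198 + 41·29
1 = 41·623 − 129·198
So 198·(-129) ≡ 1 (mod 623), i.e. 198⁻¹ ≡ 494.
Then x ≡ 494·186 ≡ 303 (mod 623); the smallest non-negative solution is x = 303.

303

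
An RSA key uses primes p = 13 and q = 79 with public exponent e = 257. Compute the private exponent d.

φ(n) = (p−1)(q−1) = 12·78 = 936.
Need d with 257·d ≡ 1 (mod 936). Apply the extended Euclidean algorithm:
936 = 3*257 + 165
257 = 1*165 + 92
165 = 1*92 + 73
92 = 1*73 + 19
73 = 3*19 + 16
19 = 1*16 + 3
16 = 5*3 + 1
3 = 3*1 + 0
Back-substitute:
1 = 16 − 5·3
1 = −5·19 + 6·16
1 = 6·73 − 23·19
1 = −23·92 + 29·73
1 = 29·165 − 52·92
1 = −52·257 + 81·165
1 = 81·936 − 295·257
So 257·(-295) ≡ 1 (mod 936), hence d ≡ -295 ≡ 641 (mod 936).

641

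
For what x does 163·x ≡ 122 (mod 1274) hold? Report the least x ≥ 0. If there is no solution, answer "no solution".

712

First find gcd(163, 1274):
1274 = 7·163 + 133
163 = 1·133 + 30
133 = 4·30 + 13
30 = 2·13 + 4
13 = 3·4 + 1
4 = 4·1 + 0
gcd = 1, so a unique solution mod 1274 exists.
Back-substitute for the Bézout coefficients:
1 = 13 − 3·4
1 = −3·30 + 7·13
1 = 7·133 − 31·30
1 = −31·163 + 38·133
1 = 38·1274 − 297·163
So 163·(-297) ≡ 1 (mod 1274), giving 163⁻¹ ≡ 977.
x ≡ 163⁻¹·122 ≡ 977·122 ≡ 712 (mod 1274).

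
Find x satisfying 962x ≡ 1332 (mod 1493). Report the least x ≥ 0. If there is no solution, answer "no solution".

1035

First find gcd(962, 1493):
1493 = 1×962 + 531
962 = 1×531 + 431
531 = 1×431 + 100
431 = 4×100 + 31
100 = 3×31 + 7
31 = 4×7 + 3
7 = 2×3 + 1
3 = 3×1 + 0
gcd = 1, so a unique solution mod 1493 exists.
Back-substitute for the Bézout coefficients:
1 = 7 − 2·3
1 = −2·31 + 9·7
1 = 9·100 − 29·31
1 = −29·431 + 125·100
1 = 125·531 − 154·431
1 = −154·962 + 279·531
1 = 279·1493 − 433·962
So 962·(-433) ≡ 1 (mod 1493), giving 962⁻¹ ≡ 1060.
x ≡ 962⁻¹·1332 ≡ 1060·1332 ≡ 1035 (mod 1493).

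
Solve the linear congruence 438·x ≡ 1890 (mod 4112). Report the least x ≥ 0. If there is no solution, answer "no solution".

1835

First find gcd(438, 4112):
4112 = 9·438 + 170
438 = 2·170 + 98
170 = 1·98 + 72
98 = 1·72 + 26
72 = 2·26 + 20
26 = 1·20 + 6
20 = 3·6 + 2
6 = 3·2 + 0
gcd = 2 and 2 | 1890, so solutions exist. Divide through by 2: 219x ≡ 945 (mod 2056).
Now find 219⁻¹ mod 2056:
2056 = 9×219 + 85
219 = 2×85 + 49
85 = 1×49 + 36
49 = 1×36 + 13
36 = 2×13 + 10
13 = 1×10 + 3
10 = 3×3 + 1
3 = 3×1 + 0
Back-substitute:
1 = 10 − 3·3
1 = −3·13 + 4·10
1 = 4·36 − 11·13
1 = −11·49 + 15·36
1 = 15·85 − 26·49
1 = −26·219 + 67·85
1 = 67·2056 − 629·219
So 219·(-629) ≡ 1 (mod 2056), i.e. 219⁻¹ ≡ 1427.
Then x ≡ 1427·945 ≡ 1835 (mod 2056); the smallest non-negative solution is x = 1835.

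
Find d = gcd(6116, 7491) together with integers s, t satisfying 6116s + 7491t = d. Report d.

Repeated division:
7491 = 1·6116 + 1375
6116 = 4·1375 + 616
1375 = 2·616 + 143
616 = 4·143 + 44
143 = 3·44 + 11
44 = 4·11 + 0
gcd(6116, 7491) = 11.
Back-substituting:
11 = 143 − 3·44
11 = −3·616 + 13·143
11 = 13·1375 − 29·616
11 = −29·6116 + 129·1375
11 = 129·7491 − 158·6116
So 11 = (129)·7491 + (-158)·6116.

11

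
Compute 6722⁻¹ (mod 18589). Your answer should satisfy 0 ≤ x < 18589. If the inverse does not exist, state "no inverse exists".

Run Euclid on (18589, 6722):
18589 = 2·6722 + 5145
6722 = 1·5145 + 1577
5145 = 3·1577 + 414
1577 = 3·414 + 335
414 = 1·335 + 79
335 = 4·79 + 19
79 = 4·19 + 3
19 = 6·3 + 1
3 = 3·1 + 0
The gcd is 1. Working backward:
1 = 19 − 6·3
1 = −6·79 + 25·19
1 = 25·335 − 106·79
1 = −106·414 + 131·335
1 = 131·1577 − 499·414
1 = −499·5145 + 1628·1577
1 = 1628·6722 − 2127·5145
1 = −2127·18589 + 5882·6722
So 6722·5882 ≡ 1 (mod 18589).

5882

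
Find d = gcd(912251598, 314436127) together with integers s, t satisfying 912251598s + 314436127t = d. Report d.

1

Repeated division:
912251598 = 2*314436127 + 283379344
314436127 = 1*283379344 + 31056783
283379344 = 9*31056783 + 3868297
31056783 = 8*3868297 + 110407
3868297 = 35*110407 + 4052
110407 = 27*4052 + 1003
4052 = 4*1003 + 40
1003 = 25*40 + 3
40 = 13*3 + 1
3 = 3*1 + 0
gcd(912251598, 314436127) = 1.
Back-substituting:
1 = 40 − 13·3
1 = −13·1003 + 326·40
1 = 326·4052 − 1317·1003
1 = −1317·110407 + 35885·4052
1 = 35885·3868297 − 1257292·110407
1 = −1257292·31056783 + 10094221·3868297
1 = 10094221·283379344 − 92105281·31056783
1 = −92105281·314436127 + 102199502·283379344
1 = 102199502·912251598 − 296504285·314436127
So 1 = (102199502)·912251598 + (-296504285)·314436127.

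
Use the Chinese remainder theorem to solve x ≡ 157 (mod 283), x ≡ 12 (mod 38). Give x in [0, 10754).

Write x = 157 + 283·k. Then 283·k ≡ 12 − 157 ≡ 7 (mod 38).
Need 283⁻¹ mod 38. Extended Euclid on (38, 17):
38 = 2*17 + 4
17 = 4*4 + 1
4 = 4*1 + 0
Back-substitute:
1 = 17 − 4·4
1 = −4·38 + 9·17
283⁻¹ ≡ 9 (mod 38), so k ≡ 9·7 ≡ 25 (mod 38).
x = 157 + 283·25 = 7232.

7232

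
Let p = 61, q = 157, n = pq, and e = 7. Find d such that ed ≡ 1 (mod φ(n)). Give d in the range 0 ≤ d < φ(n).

φ(n) = (p−1)(q−1) = 60·156 = 9360.
Need d with 7·d ≡ 1 (mod 9360). Apply the extended Euclidean algorithm:
9360 = 1337*7 + 1
7 = 7*1 + 0
Back-substitute:
1 = 9360 − 1337·7
So 7·(-1337) ≡ 1 (mod 9360), hence d ≡ -1337 ≡ 8023 (mod 9360).

8023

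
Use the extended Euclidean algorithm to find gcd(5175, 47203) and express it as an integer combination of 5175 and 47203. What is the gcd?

Euclidean algorithm:
47203 = 9·5175 + 628
5175 = 8·628 + 151
628 = 4·151 + 24
151 = 6·24 + 7
24 = 3·7 + 3
7 = 2·3 + 1
3 = 3·1 + 0
gcd(5175, 47203) = 1.
Working backward:
1 = 7 − 2·3
1 = −2·24 + 7·7
1 = 7·151 − 44·24
1 = −44·628 + 183·151
1 = 183·5175 − 1508·628
1 = −1508·47203 + 13755·5175
So 1 = (-1508)·47203 + (13755)·5175.

1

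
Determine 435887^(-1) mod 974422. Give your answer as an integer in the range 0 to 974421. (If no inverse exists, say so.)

Extended Euclidean algorithm:
974422 = 2·435887 + 102648
435887 = 4·102648 + 25295
102648 = 4·25295 + 1468
25295 = 17·1468 + 339
1468 = 4·339 + 112
339 = 3·112 + 3
112 = 37·3 + 1
3 = 3·1 + 0
Since gcd(435887, 974422) = 1, back-substitute to write 1 as a combination:
1 = 112 − 37·3
1 = −37·339 + 112·112
1 = 112·1468 − 485·339
1 = −485·25295 + 8357·1468
1 = 8357·102648 − 33913·25295
1 = −33913·435887 + 144009·102648
1 = 144009·974422 − 321931·435887
Hence 435887⁻¹ ≡ -321931 ≡ 652491 (mod 974422).

652491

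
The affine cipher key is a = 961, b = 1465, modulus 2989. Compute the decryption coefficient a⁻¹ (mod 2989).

Apply the Euclidean algorithm to 2989 and 961:
2989 = 3*961 + 106
961 = 9*106 + 7
106 = 15*7 + 1
7 = 7*1 + 0
The gcd is 1. Working backward:
1 = 106 − 15·7
1 = −15·961 + 136·106
1 = 136·2989 − 423·961
So 961·(-423) ≡ 1 (mod 2989), and -423 ≡ 2566 (mod 2989).

2566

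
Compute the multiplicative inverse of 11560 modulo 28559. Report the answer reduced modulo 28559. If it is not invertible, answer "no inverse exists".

Extended Euclidean algorithm:
28559 = 2×11560 + 5439
11560 = 2×5439 + 682
5439 = 7×682 + 665
682 = 1×665 + 17
665 = 39×17 + 2
17 = 8×2 + 1
2 = 2×1 + 0
The gcd is 1. Working backward:
1 = 17 − 8·2
1 = −8·665 + 313·17
1 = 313·682 − 321·665
1 = −321·5439 + 2560·682
1 = 2560·11560 − 5441·5439
1 = −5441·28559 + 13442·11560
So 11560·13442 ≡ 1 (mod 28559).

13442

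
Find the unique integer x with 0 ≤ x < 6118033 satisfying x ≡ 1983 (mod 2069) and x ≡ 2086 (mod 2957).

5203449

Write x = 1983 + 2069·k. Then 2069·k ≡ 2086 − 1983 ≡ 103 (mod 2957).
Need 2069⁻¹ mod 2957. Extended Euclid on (2957, 2069):
2957 = 1×2069 + 888
2069 = 2×888 + 293
888 = 3×293 + 9
293 = 32×9 + 5
9 = 1×5 + 4
5 = 1×4 + 1
4 = 4×1 + 0
Back-substitute:
1 = 5 − 4
1 = −9 + 2·5
1 = 2·293 − 65·9
1 = −65·888 + 197·293
1 = 197·2069 − 459·888
1 = −459·2957 + 656·2069
2069⁻¹ ≡ 656 (mod 2957), so k ≡ 656·103 ≡ 2514 (mod 2957).
x = 1983 + 2069·2514 = 5203449.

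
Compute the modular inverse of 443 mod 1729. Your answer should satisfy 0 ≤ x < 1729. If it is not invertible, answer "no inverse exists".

1327

gcd(1729, 443) by repeated division:
1729 = 3·443 + 400
443 = 1·400 + 43
400 = 9·43 + 13
43 = 3·13 + 4
13 = 3·4 + 1
4 = 4·1 + 0
Since gcd(443, 1729) = 1, back-substitute to write 1 as a combination:
1 = 13 − 3·4
1 = −3·43 + 10·13
1 = 10·400 − 93·43
1 = −93·443 + 103·400
1 = 103·1729 − 402·443
Thus 443·(-402) ≡ 1 (mod 1729); reducing, -402 mod 1729 = 1327.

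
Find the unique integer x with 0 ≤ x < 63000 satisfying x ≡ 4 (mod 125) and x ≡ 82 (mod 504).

21754

Write x = 4 + 125·k. Then 125·k ≡ 82 − 4 ≡ 78 (mod 504).
Need 125⁻¹ mod 504. Extended Euclid on (504, 125):
504 = 4*125 + 4
125 = 31*4 + 1
4 = 4*1 + 0
Back-substitute:
1 = 125 − 31·4
1 = −31·504 + 125·125
125⁻¹ ≡ 125 (mod 504), so k ≡ 125·78 ≡ 174 (mod 504).
x = 4 + 125·174 = 21754.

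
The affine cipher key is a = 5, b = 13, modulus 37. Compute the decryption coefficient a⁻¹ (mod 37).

Run Euclid on (37, 5):
37 = 7*5 + 2
5 = 2*2 + 1
2 = 2*1 + 0
Since gcd(5, 37) = 1, back-substitute to write 1 as a combination:
1 = 5 − 2·2
1 = −2·37 + 15·5
So 5·15 ≡ 1 (mod 37).

15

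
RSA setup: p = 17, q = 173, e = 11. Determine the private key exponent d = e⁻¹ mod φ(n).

1251

φ(n) = (p−1)(q−1) = 16·172 = 2752.
Need d with 11·d ≡ 1 (mod 2752). Apply the extended Euclidean algorithm:
2752 = 250×11 + 2
11 = 5×2 + 1
2 = 2×1 + 0
Back-substitute:
1 = 11 − 5·2
1 = −5·2752 + 1251·11
So 11·1251 ≡ 1 (mod 2752), hence d = 1251.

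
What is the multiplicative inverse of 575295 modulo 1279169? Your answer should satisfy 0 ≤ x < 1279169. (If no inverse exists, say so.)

155525

gcd(1279169, 575295) by repeated division:
1279169 = 2*575295 + 128579
575295 = 4*128579 + 60979
128579 = 2*60979 + 6621
60979 = 9*6621 + 1390
6621 = 4*1390 + 1061
1390 = 1*1061 + 329
1061 = 3*329 + 74
329 = 4*74 + 33
74 = 2*33 + 8
33 = 4*8 + 1
8 = 8*1 + 0
Since gcd(575295, 1279169) = 1, back-substitute to write 1 as a combination:
1 = 33 − 4·8
1 = −4·74 + 9·33
1 = 9·329 − 40·74
1 = −40·1061 + 129·329
1 = 129·1390 − 169·1061
1 = −169·6621 + 805·1390
1 = 805·60979 − 7414·6621
1 = −7414·128579 + 15633·60979
1 = 15633·575295 − 69946·128579
1 = −69946·1279169 + 155525·575295
So 575295·155525 ≡ 1 (mod 1279169).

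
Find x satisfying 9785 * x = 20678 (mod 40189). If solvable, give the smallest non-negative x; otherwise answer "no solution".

First find gcd(9785, 40189):
40189 = 4·9785 + 1049
9785 = 9·1049 + 344
1049 = 3·344 + 17
344 = 20·17 + 4
17 = 4·4 + 1
4 = 4·1 + 0
gcd = 1, so a unique solution mod 40189 exists.
Back-substitute for the Bézout coefficients:
1 = 17 − 4·4
1 = −4·344 + 81·17
1 = 81·1049 − 247·344
1 = −247·9785 + 2304·1049
1 = 2304·40189 − 9463·9785
So 9785·(-9463) ≡ 1 (mod 40189), giving 9785⁻¹ ≡ 30726.
x ≡ 9785⁻¹·20678 ≡ 30726·20678 ≡ 4327 (mod 40189).

4327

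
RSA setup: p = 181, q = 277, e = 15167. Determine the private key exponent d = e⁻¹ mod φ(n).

φ(n) = (p−1)(q−1) = 180·276 = 49680.
Need d with 15167·d ≡ 1 (mod 49680). Apply the extended Euclidean algorithm:
49680 = 3×15167 + 4179
15167 = 3×4179 + 2630
4179 = 1×2630 + 1549
2630 = 1×1549 + 1081
1549 = 1×1081 + 468
1081 = 2×468 + 145
468 = 3×145 + 33
145 = 4×33 + 13
33 = 2×13 + 7
13 = 1×7 + 6
7 = 1×6 + 1
6 = 6×1 + 0
Back-substitute:
1 = 7 − 6
1 = −13 + 2·7
1 = 2·33 − 5·13
1 = −5·145 + 22·33
1 = 22·468 − 71·145
1 = −71·1081 + 164·468
1 = 164·1549 − 235·1081
1 = −235·2630 + 399·1549
1 = 399·4179 − 634·2630
1 = −634·15167 + 2301·4179
1 = 2301·49680 − 7537·15167
So 15167·(-7537) ≡ 1 (mod 49680), hence d ≡ -7537 ≡ 42143 (mod 49680).

42143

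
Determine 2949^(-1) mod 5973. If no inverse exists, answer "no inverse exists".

Compute gcd(2949, 5973):
5973 = 2*2949 + 75
2949 = 39*75 + 24
75 = 3*24 + 3
24 = 8*3 + 0
The gcd is 3, not 1, hence no inverse exists.

no inverse exists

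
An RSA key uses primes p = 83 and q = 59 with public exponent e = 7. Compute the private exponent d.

φ(n) = (p−1)(q−1) = 82·58 = 4756.
Need d with 7·d ≡ 1 (mod 4756). Apply the extended Euclidean algorithm:
4756 = 679*7 + 3
7 = 2*3 + 1
3 = 3*1 + 0
Back-substitute:
1 = 7 − 2·3
1 = −2·4756 + 1359·7
So 7·1359 ≡ 1 (mod 4756), hence d = 1359.

1359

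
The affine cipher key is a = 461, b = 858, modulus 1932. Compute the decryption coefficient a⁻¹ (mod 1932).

Extended Euclidean algorithm:
1932 = 4×461 + 88
461 = 5×88 + 21
88 = 4×21 + 4
21 = 5×4 + 1
4 = 4×1 + 0
The gcd is 1. Working backward:
1 = 21 − 5·4
1 = −5·88 + 21·21
1 = 21·461 − 110·88
1 = −110·1932 + 461·461
So 461·461 ≡ 1 (mod 1932).

461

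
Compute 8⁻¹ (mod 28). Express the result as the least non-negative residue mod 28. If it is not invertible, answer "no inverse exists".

Compute gcd(8, 28):
28 = 3·8 + 4
8 = 2·4 + 0
gcd(8, 28) = 4 ≠ 1, so 8 has no multiplicative inverse modulo 28.

no inverse exists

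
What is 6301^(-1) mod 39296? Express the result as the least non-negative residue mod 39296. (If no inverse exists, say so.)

Extended Euclidean algorithm:
39296 = 6*6301 + 1490
6301 = 4*1490 + 341
1490 = 4*341 + 126
341 = 2*126 + 89
126 = 1*89 + 37
89 = 2*37 + 15
37 = 2*15 + 7
15 = 2*7 + 1
7 = 7*1 + 0
Since gcd(6301, 39296) = 1, back-substitute to write 1 as a combination:
1 = 15 − 2·7
1 = −2·37 + 5·15
1 = 5·89 − 12·37
1 = −12·126 + 17·89
1 = 17·341 − 46·126
1 = −46·1490 + 201·341
1 = 201·6301 − 850·1490
1 = −850·39296 + 5301·6301
So 6301·5301 ≡ 1 (mod 39296).

5301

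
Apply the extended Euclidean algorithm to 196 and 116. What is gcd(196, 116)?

4

Repeated division:
196 = 1·116 + 80
116 = 1·80 + 36
80 = 2·36 + 8
36 = 4·8 + 4
8 = 2·4 + 0
gcd(196, 116) = 4.
Working backward:
4 = 36 − 4·8
4 = −4·80 + 9·36
4 = 9·116 − 13·80
4 = −13·196 + 22·116
So 4 = (-13)·196 + (22)·116.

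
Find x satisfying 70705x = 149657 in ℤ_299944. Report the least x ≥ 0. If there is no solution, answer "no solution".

195321

First find gcd(70705, 299944):
299944 = 4*70705 + 17124
70705 = 4*17124 + 2209
17124 = 7*2209 + 1661
2209 = 1*1661 + 548
1661 = 3*548 + 17
548 = 32*17 + 4
17 = 4*4 + 1
4 = 4*1 + 0
gcd = 1, so a unique solution mod 299944 exists.
Back-substitute for the Bézout coefficients:
1 = 17 − 4·4
1 = −4·548 + 129·17
1 = 129·1661 − 391·548
1 = −391·2209 + 520·1661
1 = 520·17124 − 4031·2209
1 = −4031·70705 + 16644·17124
1 = 16644·299944 − 70607·70705
So 70705·(-70607) ≡ 1 (mod 299944), giving 70705⁻¹ ≡ 229337.
x ≡ 70705⁻¹·149657 ≡ 229337·149657 ≡ 195321 (mod 299944).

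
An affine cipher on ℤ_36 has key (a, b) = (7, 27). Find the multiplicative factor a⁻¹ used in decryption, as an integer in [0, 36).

Run Euclid on (36, 7):
36 = 5×7 + 1
7 = 7×1 + 0
Since gcd(7, 36) = 1, back-substitute to write 1 as a combination:
1 = 36 − 5·7
Hence 7⁻¹ ≡ -5 ≡ 31 (mod 36).

31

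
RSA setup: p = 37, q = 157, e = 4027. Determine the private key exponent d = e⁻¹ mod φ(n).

979

φ(n) = (p−1)(q−1) = 36·156 = 5616.
Need d with 4027·d ≡ 1 (mod 5616). Apply the extended Euclidean algorithm:
5616 = 1*4027 + 1589
4027 = 2*1589 + 849
1589 = 1*849 + 740
849 = 1*740 + 109
740 = 6*109 + 86
109 = 1*86 + 23
86 = 3*23 + 17
23 = 1*17 + 6
17 = 2*6 + 5
6 = 1*5 + 1
5 = 5*1 + 0
Back-substitute:
1 = 6 − 5
1 = −17 + 3·6
1 = 3·23 − 4·17
1 = −4·86 + 15·23
1 = 15·109 − 19·86
1 = −19·740 + 129·109
1 = 129·849 − 148·740
1 = −148·1589 + 277·849
1 = 277·4027 − 702·1589
1 = −702·5616 + 979·4027
So 4027·979 ≡ 1 (mod 5616), hence d = 979.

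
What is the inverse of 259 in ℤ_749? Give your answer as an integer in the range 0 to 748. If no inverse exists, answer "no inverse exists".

no inverse exists

Compute gcd(259, 749):
749 = 2·259 + 231
259 = 1·231 + 28
231 = 8·28 + 7
28 = 4·7 + 0
The gcd is 7, not 1, hence no inverse exists.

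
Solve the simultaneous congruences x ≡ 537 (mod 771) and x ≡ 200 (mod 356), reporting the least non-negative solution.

Write x = 537 + 771·k. Then 771·k ≡ 200 − 537 ≡ 19 (mod 356).
Need 771⁻¹ mod 356. Extended Euclid on (356, 59):
356 = 6*59 + 2
59 = 29*2 + 1
2 = 2*1 + 0
Back-substitute:
1 = 59 − 29·2
1 = −29·356 + 175·59
771⁻¹ ≡ 175 (mod 356), so k ≡ 175·19 ≡ 121 (mod 356).
x = 537 + 771·121 = 93828.

93828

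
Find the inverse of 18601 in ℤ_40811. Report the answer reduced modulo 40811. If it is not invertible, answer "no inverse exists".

12258

Extended Euclidean algorithm:
40811 = 2*18601 + 3609
18601 = 5*3609 + 556
3609 = 6*556 + 273
556 = 2*273 + 10
273 = 27*10 + 3
10 = 3*3 + 1
3 = 3*1 + 0
gcd = 1, so the inverse exists. Back-substitute:
1 = 10 − 3·3
1 = −3·273 + 82·10
1 = 82·556 − 167·273
1 = −167·3609 + 1084·556
1 = 1084·18601 − 5587·3609
1 = −5587·40811 + 12258·18601
So 18601·12258 ≡ 1 (mod 40811).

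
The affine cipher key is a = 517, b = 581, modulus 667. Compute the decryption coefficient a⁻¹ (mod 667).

458

Extended Euclidean algorithm:
667 = 1·517 + 150
517 = 3·150 + 67
150 = 2·67 + 16
67 = 4·16 + 3
16 = 5·3 + 1
3 = 3·1 + 0
Since gcd(517, 667) = 1, back-substitute to write 1 as a combination:
1 = 16 − 5·3
1 = −5·67 + 21·16
1 = 21·150 − 47·67
1 = −47·517 + 162·150
1 = 162·667 − 209·517
Thus 517·(-209) ≡ 1 (mod 667); reducing, -209 mod 667 = 458.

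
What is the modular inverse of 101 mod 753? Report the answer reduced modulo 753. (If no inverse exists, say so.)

671

Apply the Euclidean algorithm to 753 and 101:
753 = 7×101 + 46
101 = 2×46 + 9
46 = 5×9 + 1
9 = 9×1 + 0
Since gcd(101, 753) = 1, back-substitute to write 1 as a combination:
1 = 46 − 5·9
1 = −5·101 + 11·46
1 = 11·753 − 82·101
So 101·(-82) ≡ 1 (mod 753), and -82 ≡ 671 (mod 753).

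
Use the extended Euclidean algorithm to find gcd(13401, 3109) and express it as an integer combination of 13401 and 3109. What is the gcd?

1

Repeated division:
13401 = 4×3109 + 965
3109 = 3×965 + 214
965 = 4×214 + 109
214 = 1×109 + 105
109 = 1×105 + 4
105 = 26×4 + 1
4 = 4×1 + 0
gcd(13401, 3109) = 1.
Express as a combination:
1 = 105 − 26·4
1 = −26·109 + 27·105
1 = 27·214 − 53·109
1 = −53·965 + 239·214
1 = 239·3109 − 770·965
1 = −770·13401 + 3319·3109
So 1 = (-770)·13401 + (3319)·3109.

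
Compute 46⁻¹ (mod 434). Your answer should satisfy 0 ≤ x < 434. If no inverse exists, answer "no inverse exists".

Compute gcd(46, 434):
434 = 9×46 + 20
46 = 2×20 + 6
20 = 3×6 + 2
6 = 3×2 + 0
gcd(46, 434) = 2 ≠ 1, so 46 has no multiplicative inverse modulo 434.

no inverse exists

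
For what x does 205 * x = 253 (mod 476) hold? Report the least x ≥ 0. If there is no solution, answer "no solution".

First find gcd(205, 476):
476 = 2·205 + 66
205 = 3·66 + 7
66 = 9·7 + 3
7 = 2·3 + 1
3 = 3·1 + 0
gcd = 1, so a unique solution mod 476 exists.
Back-substitute for the Bézout coefficients:
1 = 7 − 2·3
1 = −2·66 + 19·7
1 = 19·205 − 59·66
1 = −59·476 + 137·205
So 205·(137) ≡ 1 (mod 476), giving 205⁻¹ ≡ 137.
x ≡ 205⁻¹·253 ≡ 137·253 ≡ 389 (mod 476).

389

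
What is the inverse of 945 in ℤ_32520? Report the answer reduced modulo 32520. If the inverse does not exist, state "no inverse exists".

no inverse exists

Euclidean algorithm on 32520, 945:
32520 = 34×945 + 390
945 = 2×390 + 165
390 = 2×165 + 60
165 = 2×60 + 45
60 = 1×45 + 15
45 = 3×15 + 0
The gcd is 15, not 1, hence no inverse exists.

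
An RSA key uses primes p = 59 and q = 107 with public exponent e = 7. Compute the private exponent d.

φ(n) = (p−1)(q−1) = 58·106 = 6148.
Need d with 7·d ≡ 1 (mod 6148). Apply the extended Euclidean algorithm:
6148 = 878×7 + 2
7 = 3×2 + 1
2 = 2×1 + 0
Back-substitute:
1 = 7 − 3·2
1 = −3·6148 + 2635·7
So 7·2635 ≡ 1 (mod 6148), hence d = 2635.

2635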